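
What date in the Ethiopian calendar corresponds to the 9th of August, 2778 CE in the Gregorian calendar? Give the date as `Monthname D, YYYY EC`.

Julian Day Number of the source date = 2735924.
Converting JDN 2735924 to the Ethiopian calendar gives 27 Hamle 2770 EC.

Hamle 27, 2770 EC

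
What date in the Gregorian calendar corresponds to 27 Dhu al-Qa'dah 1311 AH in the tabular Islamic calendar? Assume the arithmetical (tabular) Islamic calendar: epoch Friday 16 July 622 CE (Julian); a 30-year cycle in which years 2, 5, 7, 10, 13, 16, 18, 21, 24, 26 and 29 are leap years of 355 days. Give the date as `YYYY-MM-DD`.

Julian Day Number of the source date = 2412981.
Converting JDN 2412981 to the Gregorian calendar gives 1 June 1894 CE.

1894-06-01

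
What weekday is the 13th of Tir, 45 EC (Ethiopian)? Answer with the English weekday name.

Monday

In the proleptic Gregorian calendar this is 6 January 53 (JDN 1740424).
Since JDN mod 7 = 0 (0 = Monday), the day is Monday.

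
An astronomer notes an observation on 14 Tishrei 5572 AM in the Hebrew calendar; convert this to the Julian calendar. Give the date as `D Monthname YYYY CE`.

Both dates share Julian Day Number 2382788; in the Julian calendar that is 20 September 1811 CE.

20 September 1811 CE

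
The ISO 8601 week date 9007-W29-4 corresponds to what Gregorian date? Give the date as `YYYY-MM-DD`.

ISO week 1 of 9007 is the week containing the first Thursday of 9007.
Week 29, day 4 (Thursday) lands on 9007-07-16.

9007-07-16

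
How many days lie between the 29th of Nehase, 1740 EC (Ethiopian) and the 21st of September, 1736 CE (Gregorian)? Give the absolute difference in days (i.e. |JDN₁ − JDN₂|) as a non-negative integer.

4364

JDN of the first date = 2359749.
JDN of the second date = 2355385.
|2355385 − 2359749| = 4364.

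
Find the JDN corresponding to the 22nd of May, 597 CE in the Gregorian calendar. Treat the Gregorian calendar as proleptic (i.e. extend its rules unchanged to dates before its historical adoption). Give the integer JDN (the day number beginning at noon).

JDN 2299161 is 15 October 1582 CE (Gregorian); the target day is −359909 days from there, so JDN = 1939252.

1939252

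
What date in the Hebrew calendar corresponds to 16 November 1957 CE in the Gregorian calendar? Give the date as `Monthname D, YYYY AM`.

Both dates share Julian Day Number 2436159; in the Hebrew calendar that is 22 Cheshvan 5718 AM.

Cheshvan 22, 5718 AM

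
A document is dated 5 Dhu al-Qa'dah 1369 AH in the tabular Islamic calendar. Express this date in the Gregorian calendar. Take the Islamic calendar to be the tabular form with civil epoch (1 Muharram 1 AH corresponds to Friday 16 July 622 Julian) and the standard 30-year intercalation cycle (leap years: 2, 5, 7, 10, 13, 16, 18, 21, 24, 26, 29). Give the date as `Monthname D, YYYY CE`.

August 19, 1950 CE

Julian Day Number of the source date = 2433513.
Converting JDN 2433513 to the Gregorian calendar gives 19 August 1950 CE.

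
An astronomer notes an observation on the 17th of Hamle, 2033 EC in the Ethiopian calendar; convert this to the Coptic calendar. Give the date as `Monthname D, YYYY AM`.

Epip 17, 1757 AM

Julian Day Number of the source date = 2466725.
Converting JDN 2466725 to the Coptic calendar gives 17 Epip 1757 AM.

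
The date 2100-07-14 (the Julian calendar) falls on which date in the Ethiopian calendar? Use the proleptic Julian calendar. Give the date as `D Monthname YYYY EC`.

20 Hamle 2092 EC

Julian Day Number of the source date = 2488278.
Converting JDN 2488278 to the Ethiopian calendar gives 20 Hamle 2092 EC.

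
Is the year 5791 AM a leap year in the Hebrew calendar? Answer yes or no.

no

Hebrew year 5791 is year 15 of its 19-year Metonic cycle; leap years are at positions 3, 6, 8, 11, 14, 17, 19, so it is a common year (12 months).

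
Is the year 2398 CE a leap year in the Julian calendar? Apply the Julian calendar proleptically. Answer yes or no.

no

2398 mod 4 = 2, so it is a common year in the Julian calendar.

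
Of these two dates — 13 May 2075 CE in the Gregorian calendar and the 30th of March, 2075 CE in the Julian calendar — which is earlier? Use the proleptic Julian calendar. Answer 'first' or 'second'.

second

First date → JDN 2479071; second date → JDN 2479040.
JDN 2479040 < JDN 2479071, so the second date is earlier.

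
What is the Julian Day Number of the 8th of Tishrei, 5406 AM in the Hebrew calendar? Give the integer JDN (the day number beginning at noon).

In the Gregorian calendar the same day is 28 September 1645.
JDN 2400001 is 17 November 1858 CE (Gregorian), MJD 0; the target day is −77846 days from there, so JDN = 2322155.

2322155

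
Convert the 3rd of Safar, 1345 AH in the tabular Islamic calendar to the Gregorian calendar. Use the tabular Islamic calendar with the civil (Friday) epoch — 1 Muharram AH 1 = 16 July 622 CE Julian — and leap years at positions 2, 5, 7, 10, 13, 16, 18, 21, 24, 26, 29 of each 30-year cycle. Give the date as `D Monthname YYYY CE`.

13 August 1926 CE

Both dates share Julian Day Number 2424741; in the Gregorian calendar that is 13 August 1926 CE.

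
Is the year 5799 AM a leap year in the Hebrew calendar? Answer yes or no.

Hebrew year 5799 is year 4 of its 19-year Metonic cycle; leap years are at positions 3, 6, 8, 11, 14, 17, 19, so it is a common year (12 months).

no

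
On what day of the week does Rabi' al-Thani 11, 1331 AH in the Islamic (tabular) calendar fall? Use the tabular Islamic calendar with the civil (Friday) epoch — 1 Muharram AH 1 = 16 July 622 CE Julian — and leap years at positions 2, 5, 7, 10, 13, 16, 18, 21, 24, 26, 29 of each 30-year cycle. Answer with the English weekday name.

Thursday

This is JDN 2419847 (20 March 1913 Gregorian).
Since JDN mod 7 = 3 (0 = Monday), the day is Thursday.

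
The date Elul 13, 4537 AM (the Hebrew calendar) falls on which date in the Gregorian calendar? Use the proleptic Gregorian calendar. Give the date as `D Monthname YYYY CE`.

Both dates share Julian Day Number 2005091; in the Gregorian calendar that is 26 August 777 CE.

26 August 777 CE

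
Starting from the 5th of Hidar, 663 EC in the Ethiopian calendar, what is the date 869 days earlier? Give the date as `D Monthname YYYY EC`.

JDN of the 5th of Hidar, 663 EC = 1966080.
1966080 − 869 = 1965211.
JDN 1965211 in the Ethiopian calendar is 21 Sene 660 EC.

21 Sene 660 EC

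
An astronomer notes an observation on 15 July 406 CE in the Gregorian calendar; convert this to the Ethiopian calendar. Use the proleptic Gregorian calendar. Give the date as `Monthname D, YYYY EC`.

Hamle 20, 398 EC

Both dates share Julian Day Number 1869544; in the Ethiopian calendar that is 20 Hamle 398 EC.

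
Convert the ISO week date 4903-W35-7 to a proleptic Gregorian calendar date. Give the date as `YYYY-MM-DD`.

4903-09-02

ISO week 1 of 4903 is the week containing the first Thursday of 4903.
Week 35, day 7 (Sunday) lands on 4903-09-02.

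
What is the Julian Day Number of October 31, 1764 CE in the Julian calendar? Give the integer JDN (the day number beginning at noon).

2365663

Equivalently 11 November 1764 (Gregorian).
JDN 2299161 is 15 October 1582 CE (Gregorian); the target day is +66502 days from there, so JDN = 2365663.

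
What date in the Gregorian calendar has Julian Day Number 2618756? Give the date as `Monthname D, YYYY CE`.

October 22, 2457 CE

Counting from JDN 2299161 = 15 Oct 1582 gives an offset of 319595 days.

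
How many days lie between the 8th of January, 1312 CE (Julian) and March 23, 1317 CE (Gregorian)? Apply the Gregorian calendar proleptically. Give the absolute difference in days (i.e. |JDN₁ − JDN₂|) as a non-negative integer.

1893

JDN of the first date = 2200273.
JDN of the second date = 2202166.
|2202166 − 2200273| = 1893.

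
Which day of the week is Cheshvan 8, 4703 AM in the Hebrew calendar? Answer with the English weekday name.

In the proleptic Gregorian calendar this is 27 October 942 (JDN 2065418).
2065418 ≡ 5 (mod 7); counting from Monday = 0 gives Saturday.

Saturday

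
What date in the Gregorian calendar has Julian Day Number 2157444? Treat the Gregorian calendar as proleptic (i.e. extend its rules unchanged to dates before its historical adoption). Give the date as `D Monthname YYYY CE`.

12 October 1194 CE

Counting from JDN 2299161 = 15 Oct 1582 gives an offset of -141717 days.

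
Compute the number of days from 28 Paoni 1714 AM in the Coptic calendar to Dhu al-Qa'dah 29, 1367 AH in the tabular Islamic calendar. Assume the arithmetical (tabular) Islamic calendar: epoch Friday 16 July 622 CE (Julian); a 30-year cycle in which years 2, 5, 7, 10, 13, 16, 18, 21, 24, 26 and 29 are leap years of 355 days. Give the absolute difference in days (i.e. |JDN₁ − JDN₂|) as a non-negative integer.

First date → JDN 2451000; second date → JDN 2432828.
The interval is |2451000 − 2432828| = 18172 days.

18172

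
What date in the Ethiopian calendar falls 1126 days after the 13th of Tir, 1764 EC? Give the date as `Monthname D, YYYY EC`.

Yekatit 14, 1767 EC

Counting 1126 days forward from JDN 2368289 reaches JDN 2369415, which is Yekatit 14, 1767 EC.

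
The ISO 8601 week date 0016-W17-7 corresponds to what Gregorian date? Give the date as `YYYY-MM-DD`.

0016-05-01

ISO week 1 of 16 is the week containing the first Thursday of 16.
Week 17, day 7 (Sunday) lands on 0016-05-01.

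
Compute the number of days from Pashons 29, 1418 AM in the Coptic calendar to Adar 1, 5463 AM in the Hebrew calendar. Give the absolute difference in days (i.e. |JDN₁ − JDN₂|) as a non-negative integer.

258

JDN of the first date = 2342857.
JDN of the second date = 2343115.
|2343115 − 2342857| = 258.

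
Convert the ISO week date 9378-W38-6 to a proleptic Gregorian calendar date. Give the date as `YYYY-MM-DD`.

ISO week 1 of 9378 is the week containing the first Thursday of 9378.
Week 38, day 6 (Saturday) lands on 9378-09-19.

9378-09-19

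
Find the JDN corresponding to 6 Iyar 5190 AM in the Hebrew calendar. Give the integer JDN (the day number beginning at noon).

2243484

In the proleptic Gregorian calendar the same day is 8 May 1430.
JDN 2451545 is 1 January 2000 CE (Gregorian); the target day is −208061 days from there, so JDN = 2243484.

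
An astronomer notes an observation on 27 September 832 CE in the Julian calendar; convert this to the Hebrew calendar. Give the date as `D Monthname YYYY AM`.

28 Tishrei 4593 AM

Both dates share Julian Day Number 2025216; in the Hebrew calendar that is 28 Tishrei 4593 AM.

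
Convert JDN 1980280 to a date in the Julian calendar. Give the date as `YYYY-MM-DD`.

JDN 1980280 is 21 September 709 in the proleptic Gregorian calendar.
In the Julian calendar that day is 0709-09-17.

0709-09-17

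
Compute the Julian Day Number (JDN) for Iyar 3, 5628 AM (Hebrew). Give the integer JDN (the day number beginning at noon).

In the Gregorian calendar the same day is 25 April 1868.
JDN 2451545 is 1 January 2000 CE (Gregorian); the target day is −48097 days from there, so JDN = 2403448.

2403448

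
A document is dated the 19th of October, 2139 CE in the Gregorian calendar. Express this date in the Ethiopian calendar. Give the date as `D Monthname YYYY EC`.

Both dates share Julian Day Number 2502605; in the Ethiopian calendar that is 7 Tikimt 2132 EC.

7 Tikimt 2132 EC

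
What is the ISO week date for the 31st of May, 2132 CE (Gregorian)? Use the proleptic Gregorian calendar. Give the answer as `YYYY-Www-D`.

The weekday is Saturday (ISO weekday 6).
That Saturday belongs to ISO week 22 of ISO year 2132.

2132-W22-6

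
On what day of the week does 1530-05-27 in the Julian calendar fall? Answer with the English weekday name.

In the proleptic Gregorian calendar this is 6 June 1530 (JDN 2280037).
Since JDN mod 7 = 4 (0 = Monday), the day is Friday.

Friday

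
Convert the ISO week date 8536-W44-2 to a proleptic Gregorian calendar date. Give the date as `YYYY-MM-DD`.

ISO week 1 of 8536 is the week containing the first Thursday of 8536.
Week 44, day 2 (Tuesday) lands on 8536-10-30.

8536-10-30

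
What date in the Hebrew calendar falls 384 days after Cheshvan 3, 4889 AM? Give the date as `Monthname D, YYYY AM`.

JDN of Cheshvan 3, 4889 AM = 2133332.
2133332 + 384 = 2133716.
JDN 2133716 in the Hebrew calendar is Cheshvan 3, 4890 AM.

Cheshvan 3, 4890 AM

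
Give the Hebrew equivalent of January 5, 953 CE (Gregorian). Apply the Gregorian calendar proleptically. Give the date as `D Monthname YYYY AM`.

Both dates share Julian Day Number 2069141; in the Hebrew calendar that is 11 Tevet 4713 AM.

11 Tevet 4713 AM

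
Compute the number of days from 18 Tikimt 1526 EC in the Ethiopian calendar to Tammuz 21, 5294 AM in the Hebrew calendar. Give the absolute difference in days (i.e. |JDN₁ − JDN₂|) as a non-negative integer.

262

First date → JDN 2281274; second date → JDN 2281536.
The interval is |2281274 − 2281536| = 262 days.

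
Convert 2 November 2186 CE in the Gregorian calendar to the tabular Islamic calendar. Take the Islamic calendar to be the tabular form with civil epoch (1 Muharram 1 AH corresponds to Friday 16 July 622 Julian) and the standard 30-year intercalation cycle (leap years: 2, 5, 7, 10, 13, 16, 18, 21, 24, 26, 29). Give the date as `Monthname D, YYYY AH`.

Rabi' al-Thani 19, 1613 AH

Julian Day Number of the source date = 2519786.
Converting JDN 2519786 to the tabular Islamic calendar gives 19 Rabi' al-Thani 1613 AH.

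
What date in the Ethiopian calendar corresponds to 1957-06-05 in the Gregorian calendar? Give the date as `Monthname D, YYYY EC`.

Ginbot 28, 1949 EC

Both dates share Julian Day Number 2435995; in the Ethiopian calendar that is 28 Ginbot 1949 EC.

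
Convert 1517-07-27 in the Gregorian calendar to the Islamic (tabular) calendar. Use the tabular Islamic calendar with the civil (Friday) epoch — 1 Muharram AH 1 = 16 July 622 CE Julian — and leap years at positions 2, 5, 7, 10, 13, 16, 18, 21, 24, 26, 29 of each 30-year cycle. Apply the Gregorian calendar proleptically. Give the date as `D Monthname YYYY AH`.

Both dates share Julian Day Number 2275340; in the tabular Islamic calendar that is 27 Jumada al-Thani 923 AH.

27 Jumada al-Thani 923 AH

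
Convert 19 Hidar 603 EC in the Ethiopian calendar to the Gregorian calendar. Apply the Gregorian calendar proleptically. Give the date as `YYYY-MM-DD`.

Julian Day Number of the source date = 1944179.
Converting JDN 1944179 to the Gregorian calendar gives 18 November 610 CE.

0610-11-18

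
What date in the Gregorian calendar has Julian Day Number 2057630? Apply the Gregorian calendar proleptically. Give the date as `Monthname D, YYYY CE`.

JDN 2451545 is 1 Jan 2000; 2057630 is −393915 days from there.

July 1, 921 CE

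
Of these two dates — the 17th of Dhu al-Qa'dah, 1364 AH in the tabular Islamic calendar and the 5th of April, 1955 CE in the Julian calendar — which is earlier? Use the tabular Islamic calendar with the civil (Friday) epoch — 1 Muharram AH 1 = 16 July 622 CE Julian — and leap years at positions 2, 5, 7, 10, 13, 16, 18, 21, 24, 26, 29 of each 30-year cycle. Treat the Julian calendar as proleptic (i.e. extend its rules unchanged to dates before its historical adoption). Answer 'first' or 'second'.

Converting both to JDN: 2431753 vs 2435216; the smaller is the first.

first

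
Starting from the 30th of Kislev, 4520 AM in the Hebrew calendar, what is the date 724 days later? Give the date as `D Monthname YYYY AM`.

The starting date is JDN 1998610; 1998610 + 724 = 1999334.
JDN 1999334 corresponds to 15 Kislev 4522 AM.

15 Kislev 4522 AM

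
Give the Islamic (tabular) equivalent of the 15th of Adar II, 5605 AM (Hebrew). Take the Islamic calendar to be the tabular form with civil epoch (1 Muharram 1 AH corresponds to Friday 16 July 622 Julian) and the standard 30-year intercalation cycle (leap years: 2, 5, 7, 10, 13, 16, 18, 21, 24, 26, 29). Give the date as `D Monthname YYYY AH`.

Both dates share Julian Day Number 2395015; in the tabular Islamic calendar that is 15 Rabi' al-Awwal 1261 AH.

15 Rabi' al-Awwal 1261 AH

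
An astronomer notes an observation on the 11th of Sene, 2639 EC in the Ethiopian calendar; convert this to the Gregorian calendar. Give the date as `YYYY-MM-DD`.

Both dates share Julian Day Number 2688030; in the Gregorian calendar that is 23 June 2647 CE.

2647-06-23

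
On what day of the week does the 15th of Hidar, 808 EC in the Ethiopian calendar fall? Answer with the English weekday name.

This is JDN 2019052 (16 November 815 Gregorian).
Since JDN mod 7 = 0 (0 = Monday), the day is Monday.

Monday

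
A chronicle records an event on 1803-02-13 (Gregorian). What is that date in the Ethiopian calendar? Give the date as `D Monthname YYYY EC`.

Julian Day Number of the source date = 2379635.
Converting JDN 2379635 to the Ethiopian calendar gives 7 Yekatit 1795 EC.

7 Yekatit 1795 EC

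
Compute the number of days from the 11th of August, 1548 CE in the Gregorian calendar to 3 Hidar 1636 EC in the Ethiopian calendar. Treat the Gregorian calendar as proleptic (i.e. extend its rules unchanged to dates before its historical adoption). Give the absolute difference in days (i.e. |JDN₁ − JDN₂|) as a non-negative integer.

JDN of the first date = 2286678.
JDN of the second date = 2321467.
|2321467 − 2286678| = 34789.

34789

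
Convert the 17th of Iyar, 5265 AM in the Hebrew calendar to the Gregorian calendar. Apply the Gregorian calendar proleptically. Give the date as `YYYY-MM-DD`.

1505-05-01

Both dates share Julian Day Number 2270870; in the Gregorian calendar that is 1 May 1505 CE.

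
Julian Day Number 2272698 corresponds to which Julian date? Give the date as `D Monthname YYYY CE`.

23 April 1510 CE

JDN 2272698 is 3 May 1510 in the proleptic Gregorian calendar.
In the Julian calendar that day is 23 April 1510 CE.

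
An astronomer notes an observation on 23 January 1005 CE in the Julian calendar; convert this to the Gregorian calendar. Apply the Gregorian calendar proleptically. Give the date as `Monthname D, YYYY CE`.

For dates in this range the Gregorian date is 6 days ahead of the Julian.
23 January 1005 Julian + 6 days → 29 January 1005 Gregorian.

January 29, 1005 CE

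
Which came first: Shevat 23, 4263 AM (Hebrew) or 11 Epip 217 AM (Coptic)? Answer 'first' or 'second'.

second

The two dates have Julian Day Numbers 1904815 and 1904234 respectively.
Since 1904234 < 1904815, the second date comes first.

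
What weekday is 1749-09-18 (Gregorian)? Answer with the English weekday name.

JDN 2360130 mod 7 = 3, and JDN 0 was a Monday, so this is a Thursday.

Thursday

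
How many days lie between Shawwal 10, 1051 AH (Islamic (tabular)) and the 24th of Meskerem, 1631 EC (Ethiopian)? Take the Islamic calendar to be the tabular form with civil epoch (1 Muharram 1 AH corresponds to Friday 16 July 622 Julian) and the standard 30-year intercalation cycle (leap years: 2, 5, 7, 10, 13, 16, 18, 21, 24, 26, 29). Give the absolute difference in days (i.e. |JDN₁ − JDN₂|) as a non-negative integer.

First date → JDN 2320800; second date → JDN 2319601.
The interval is |2320800 − 2319601| = 1199 days.

1199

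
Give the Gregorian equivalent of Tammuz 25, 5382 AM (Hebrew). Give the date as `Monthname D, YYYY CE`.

July 3, 1622 CE

Both dates share Julian Day Number 2313667; in the Gregorian calendar that is 3 July 1622 CE.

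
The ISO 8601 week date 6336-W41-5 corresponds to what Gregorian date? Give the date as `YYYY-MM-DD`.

6336-10-09

ISO week 1 of 6336 is the week containing the first Thursday of 6336.
Week 41, day 5 (Friday) lands on 6336-10-09.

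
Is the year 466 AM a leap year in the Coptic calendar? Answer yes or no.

no

466 mod 4 = 2; in the Coptic calendar a year is leap when year mod 4 = 3, so it is a common year.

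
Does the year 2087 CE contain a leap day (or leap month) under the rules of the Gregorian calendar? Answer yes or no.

2087 is not divisible by 4, so it is a common year.

no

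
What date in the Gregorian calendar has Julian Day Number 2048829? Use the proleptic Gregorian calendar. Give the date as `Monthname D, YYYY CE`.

Counting from JDN 2299161 = 15 Oct 1582 gives an offset of -250332 days.

May 26, 897 CE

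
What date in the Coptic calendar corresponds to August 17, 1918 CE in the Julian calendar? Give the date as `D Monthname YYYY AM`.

24 Mesori 1634 AM

The source date corresponds to 30 August 1918 in the Gregorian calendar (JDN 2421836).
That day falls on 24 Mesori 1634 AM in the Coptic calendar.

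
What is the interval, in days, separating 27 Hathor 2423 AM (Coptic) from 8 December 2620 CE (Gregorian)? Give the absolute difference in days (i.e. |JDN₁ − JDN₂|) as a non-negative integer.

31414

First date → JDN 2709751; second date → JDN 2678337.
The interval is |2709751 − 2678337| = 31414 days.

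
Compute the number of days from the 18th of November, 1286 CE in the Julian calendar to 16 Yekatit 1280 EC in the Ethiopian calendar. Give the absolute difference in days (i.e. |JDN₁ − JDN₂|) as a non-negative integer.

First date → JDN 2191091; second date → JDN 2191541.
The interval is |2191091 − 2191541| = 450 days.

450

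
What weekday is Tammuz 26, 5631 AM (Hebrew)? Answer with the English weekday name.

Saturday

In the Gregorian calendar this is 15 July 1871 (JDN 2404624).
Since JDN mod 7 = 5 (0 = Monday), the day is Saturday.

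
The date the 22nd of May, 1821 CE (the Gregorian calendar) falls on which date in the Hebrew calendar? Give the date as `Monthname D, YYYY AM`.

Iyar 20, 5581 AM

Julian Day Number of the source date = 2386308.
Converting JDN 2386308 to the Hebrew calendar gives 20 Iyar 5581 AM.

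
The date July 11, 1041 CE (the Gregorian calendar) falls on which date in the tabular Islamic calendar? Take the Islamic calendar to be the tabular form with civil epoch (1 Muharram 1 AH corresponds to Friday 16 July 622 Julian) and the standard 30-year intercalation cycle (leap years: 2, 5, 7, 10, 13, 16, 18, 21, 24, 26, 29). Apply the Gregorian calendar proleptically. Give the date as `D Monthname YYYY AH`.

3 Dhu al-Qa'dah 432 AH

Julian Day Number of the source date = 2101469.
Converting JDN 2101469 to the tabular Islamic calendar gives 3 Dhu al-Qa'dah 432 AH.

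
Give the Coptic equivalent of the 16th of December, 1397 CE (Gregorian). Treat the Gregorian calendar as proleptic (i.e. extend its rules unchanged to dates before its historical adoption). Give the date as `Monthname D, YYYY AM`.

Koiak 12, 1114 AM

Both dates share Julian Day Number 2231654; in the Coptic calendar that is 12 Koiak 1114 AM.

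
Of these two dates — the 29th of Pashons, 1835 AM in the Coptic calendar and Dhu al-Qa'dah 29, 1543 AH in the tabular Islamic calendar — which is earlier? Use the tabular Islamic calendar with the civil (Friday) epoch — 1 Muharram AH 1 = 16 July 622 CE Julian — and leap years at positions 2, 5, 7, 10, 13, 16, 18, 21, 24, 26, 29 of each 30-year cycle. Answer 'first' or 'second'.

The two dates have Julian Day Numbers 2495166 and 2495196 respectively.
Since 2495166 < 2495196, the first date comes first.

first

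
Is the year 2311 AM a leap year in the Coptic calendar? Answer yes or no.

2311 mod 4 = 3; in the Coptic calendar a year is leap when year mod 4 = 3, so it is a leap year.

yes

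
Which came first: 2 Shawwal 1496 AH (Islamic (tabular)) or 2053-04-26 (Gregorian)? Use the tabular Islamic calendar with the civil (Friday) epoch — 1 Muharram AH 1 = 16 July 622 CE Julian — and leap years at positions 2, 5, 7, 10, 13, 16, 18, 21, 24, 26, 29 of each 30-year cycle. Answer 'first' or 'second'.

Converting both to JDN: 2478485 vs 2471019; the smaller is the second.

second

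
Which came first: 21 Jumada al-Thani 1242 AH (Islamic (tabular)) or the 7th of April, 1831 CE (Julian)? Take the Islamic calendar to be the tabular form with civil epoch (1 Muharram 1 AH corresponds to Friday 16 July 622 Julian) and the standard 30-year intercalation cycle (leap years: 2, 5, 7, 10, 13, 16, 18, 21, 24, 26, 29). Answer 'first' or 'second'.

first

The two dates have Julian Day Numbers 2388377 and 2389927 respectively.
Since 2388377 < 2389927, the first date comes first.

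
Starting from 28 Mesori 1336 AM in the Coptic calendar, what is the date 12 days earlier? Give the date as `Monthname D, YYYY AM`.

The starting date is JDN 2312996; 2312996 − 12 = 2312984.
JDN 2312984 corresponds to Mesori 16, 1336 AM.

Mesori 16, 1336 AM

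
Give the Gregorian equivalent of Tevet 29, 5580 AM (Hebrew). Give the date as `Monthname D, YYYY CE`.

January 16, 1820 CE

Both dates share Julian Day Number 2385816; in the Gregorian calendar that is 16 January 1820 CE.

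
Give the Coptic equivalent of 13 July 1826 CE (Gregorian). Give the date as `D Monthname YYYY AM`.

Julian Day Number of the source date = 2388186.
Converting JDN 2388186 to the Coptic calendar gives 7 Epip 1542 AM.

7 Epip 1542 AM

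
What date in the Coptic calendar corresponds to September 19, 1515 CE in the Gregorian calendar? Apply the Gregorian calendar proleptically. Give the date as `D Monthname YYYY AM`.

11 Thout 1232 AM

Julian Day Number of the source date = 2274663.
Converting JDN 2274663 to the Coptic calendar gives 11 Thout 1232 AM.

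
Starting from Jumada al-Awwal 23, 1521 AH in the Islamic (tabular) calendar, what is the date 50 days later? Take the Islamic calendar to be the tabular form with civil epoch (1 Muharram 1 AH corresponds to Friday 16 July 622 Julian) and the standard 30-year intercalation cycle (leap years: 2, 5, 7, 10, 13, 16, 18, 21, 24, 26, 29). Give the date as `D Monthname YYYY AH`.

Counting 50 days forward from JDN 2487217 reaches JDN 2487267, which is 14 Rajab 1521 AH.

14 Rajab 1521 AH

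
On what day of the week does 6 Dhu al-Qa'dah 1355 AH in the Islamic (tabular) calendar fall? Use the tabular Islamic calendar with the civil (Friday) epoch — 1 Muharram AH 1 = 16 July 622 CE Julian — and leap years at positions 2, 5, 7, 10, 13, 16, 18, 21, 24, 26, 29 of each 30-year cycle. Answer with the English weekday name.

Monday

This is JDN 2428552 (18 January 1937 Gregorian).
2428552 ≡ 0 (mod 7); counting from Monday = 0 gives Monday.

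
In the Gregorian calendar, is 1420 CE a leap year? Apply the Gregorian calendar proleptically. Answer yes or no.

yes

1420 is divisible by 4 and not by 100, so it is a leap year.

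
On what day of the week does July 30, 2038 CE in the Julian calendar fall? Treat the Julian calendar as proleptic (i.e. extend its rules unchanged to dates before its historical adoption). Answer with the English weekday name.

Equivalently 12 August 2038 Gregorian, JDN 2465648.
Since JDN mod 7 = 3 (0 = Monday), the day is Thursday.

Thursday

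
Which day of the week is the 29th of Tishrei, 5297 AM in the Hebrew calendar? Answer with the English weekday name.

This is JDN 2282369 (24 October 1536 Gregorian).
2282369 ≡ 5 (mod 7); counting from Monday = 0 gives Saturday.

Saturday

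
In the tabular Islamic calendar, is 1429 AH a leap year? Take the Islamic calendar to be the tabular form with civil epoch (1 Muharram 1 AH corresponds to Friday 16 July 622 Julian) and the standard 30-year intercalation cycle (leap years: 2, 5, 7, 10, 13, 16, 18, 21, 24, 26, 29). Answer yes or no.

Year 1429 AH is year 19 of its 30-year cycle; leap positions are 2, 5, 7, 10, 13, 16, 18, 21, 24, 26, 29, so it is a common year (354 days).

no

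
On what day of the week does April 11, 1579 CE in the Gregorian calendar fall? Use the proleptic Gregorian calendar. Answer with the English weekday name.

Wednesday

Since JDN mod 7 = 2 (0 = Monday), the day is Wednesday.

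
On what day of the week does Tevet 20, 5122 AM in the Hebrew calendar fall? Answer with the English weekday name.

Saturday

In the proleptic Gregorian calendar this is 26 December 1361 (JDN 2218515).
2218515 ≡ 5 (mod 7); counting from Monday = 0 gives Saturday.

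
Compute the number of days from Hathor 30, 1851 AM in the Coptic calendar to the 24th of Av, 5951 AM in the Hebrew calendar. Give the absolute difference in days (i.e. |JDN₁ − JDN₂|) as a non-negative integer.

JDN of the first date = 2500831.
JDN of the second date = 2521532.
|2521532 − 2500831| = 20701.

20701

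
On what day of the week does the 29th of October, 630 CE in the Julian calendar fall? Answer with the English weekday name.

This is JDN 1951467 (1 November 630 Gregorian).
1951467 ≡ 0 (mod 7); counting from Monday = 0 gives Monday.

Monday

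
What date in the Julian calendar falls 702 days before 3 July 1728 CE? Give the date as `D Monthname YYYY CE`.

1 August 1726 CE

JDN of 3 July 1728 CE = 2352394.
2352394 − 702 = 2351692.
JDN 2351692 in the Julian calendar is 1 August 1726 CE.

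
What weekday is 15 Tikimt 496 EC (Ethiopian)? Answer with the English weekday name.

Monday

Equivalently 15 October 503 Gregorian, JDN 1905064.
1905064 ≡ 0 (mod 7); counting from Monday = 0 gives Monday.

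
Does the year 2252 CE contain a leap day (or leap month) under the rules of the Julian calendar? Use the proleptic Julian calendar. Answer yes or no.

yes

2252 mod 4 = 0, so it is a leap year in the Julian calendar.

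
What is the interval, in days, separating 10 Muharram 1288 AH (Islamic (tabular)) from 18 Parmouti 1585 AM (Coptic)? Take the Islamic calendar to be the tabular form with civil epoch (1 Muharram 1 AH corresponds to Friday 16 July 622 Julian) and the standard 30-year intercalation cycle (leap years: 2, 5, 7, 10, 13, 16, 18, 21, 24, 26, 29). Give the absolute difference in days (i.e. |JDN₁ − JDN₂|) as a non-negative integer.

First date → JDN 2404519; second date → JDN 2403813.
The interval is |2404519 − 2403813| = 706 days.

706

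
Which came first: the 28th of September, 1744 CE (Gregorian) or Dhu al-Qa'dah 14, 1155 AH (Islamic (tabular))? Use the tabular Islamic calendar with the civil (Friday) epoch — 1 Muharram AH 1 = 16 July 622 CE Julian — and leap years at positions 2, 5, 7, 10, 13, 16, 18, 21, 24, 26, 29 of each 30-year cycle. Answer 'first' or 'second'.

second

Converting both to JDN: 2358314 vs 2357687; the smaller is the second.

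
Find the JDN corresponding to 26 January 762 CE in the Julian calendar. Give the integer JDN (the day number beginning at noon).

1999404

In the proleptic Gregorian calendar the same day is 30 January 762.
JDN 2299161 is 15 October 1582 CE (Gregorian); the target day is −299757 days from there, so JDN = 1999404.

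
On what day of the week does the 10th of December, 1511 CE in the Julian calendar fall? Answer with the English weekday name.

Wednesday

In the proleptic Gregorian calendar this is 20 December 1511 (JDN 2273294).
JDN 2273294 mod 7 = 2, and JDN 0 was a Monday, so this is a Wednesday.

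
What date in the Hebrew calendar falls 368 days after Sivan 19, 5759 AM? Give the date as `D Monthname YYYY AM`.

2 Sivan 5760 AM

JDN of Sivan 19, 5759 AM = 2451333.
2451333 + 368 = 2451701.
JDN 2451701 in the Hebrew calendar is 2 Sivan 5760 AM.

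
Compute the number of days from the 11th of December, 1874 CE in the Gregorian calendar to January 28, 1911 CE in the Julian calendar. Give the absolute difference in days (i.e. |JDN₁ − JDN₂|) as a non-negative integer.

13209

First date → JDN 2405869; second date → JDN 2419078.
The interval is |2405869 − 2419078| = 13209 days.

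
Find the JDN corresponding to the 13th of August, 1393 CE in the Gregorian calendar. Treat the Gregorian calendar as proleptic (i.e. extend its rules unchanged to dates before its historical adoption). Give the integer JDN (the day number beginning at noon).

2230068

JDN 2299161 is 15 October 1582 CE (Gregorian); the target day is −69093 days from there, so JDN = 2230068.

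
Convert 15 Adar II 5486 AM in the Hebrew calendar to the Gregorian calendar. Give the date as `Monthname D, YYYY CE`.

March 18, 1726 CE

Both dates share Julian Day Number 2351545; in the Gregorian calendar that is 18 March 1726 CE.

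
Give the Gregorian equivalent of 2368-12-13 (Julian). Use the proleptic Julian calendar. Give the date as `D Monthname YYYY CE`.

29 December 2368 CE

The Julian–Gregorian offset here is 16 days (Julian trailing).
13 December 2368 Julian + 16 days → 29 December 2368 Gregorian.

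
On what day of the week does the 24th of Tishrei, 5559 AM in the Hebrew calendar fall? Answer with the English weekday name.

Thursday

Equivalently 4 October 1798 Gregorian, JDN 2378043.
Since JDN mod 7 = 3 (0 = Monday), the day is Thursday.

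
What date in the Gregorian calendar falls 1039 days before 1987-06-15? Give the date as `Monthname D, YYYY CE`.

August 10, 1984 CE

Counting 1039 days back from JDN 2446962 reaches JDN 2445923, which is August 10, 1984 CE.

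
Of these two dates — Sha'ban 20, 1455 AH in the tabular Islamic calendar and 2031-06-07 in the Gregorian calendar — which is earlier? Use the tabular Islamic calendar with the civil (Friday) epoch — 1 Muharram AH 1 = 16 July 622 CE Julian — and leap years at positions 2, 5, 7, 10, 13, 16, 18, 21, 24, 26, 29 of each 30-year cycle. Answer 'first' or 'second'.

First date → JDN 2463915; second date → JDN 2463025.
JDN 2463025 < JDN 2463915, so the second date is earlier.

second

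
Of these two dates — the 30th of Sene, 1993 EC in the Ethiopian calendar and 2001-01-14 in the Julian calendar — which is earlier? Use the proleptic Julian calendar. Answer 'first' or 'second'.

First date → JDN 2452098; second date → JDN 2451937.
JDN 2451937 < JDN 2452098, so the second date is earlier.

second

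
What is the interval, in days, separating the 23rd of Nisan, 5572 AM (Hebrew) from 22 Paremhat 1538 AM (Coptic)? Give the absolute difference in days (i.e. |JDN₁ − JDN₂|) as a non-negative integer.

3646

JDN of the first date = 2382974.
JDN of the second date = 2386620.
|2386620 − 2382974| = 3646.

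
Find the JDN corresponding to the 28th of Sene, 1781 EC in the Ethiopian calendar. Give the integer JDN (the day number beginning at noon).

In the Gregorian calendar the same day is 3 July 1789.
JDN 2299161 is 15 October 1582 CE (Gregorian); the target day is +75502 days from there, so JDN = 2374663.

2374663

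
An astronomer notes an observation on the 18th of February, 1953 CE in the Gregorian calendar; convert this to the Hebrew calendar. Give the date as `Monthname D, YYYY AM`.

Julian Day Number of the source date = 2434427.
Converting JDN 2434427 to the Hebrew calendar gives 3 Adar 5713 AM.

Adar 3, 5713 AM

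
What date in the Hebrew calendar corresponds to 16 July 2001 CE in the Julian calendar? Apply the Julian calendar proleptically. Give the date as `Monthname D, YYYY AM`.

The source date corresponds to 29 July 2001 in the Gregorian calendar (JDN 2452120).
That day falls on 9 Av 5761 AM in the Hebrew calendar.

Av 9, 5761 AM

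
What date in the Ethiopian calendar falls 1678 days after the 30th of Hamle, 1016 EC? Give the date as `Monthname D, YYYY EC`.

Megabit 2, 1021 EC

The starting date is JDN 2095279; 2095279 + 1678 = 2096957.
JDN 2096957 corresponds to Megabit 2, 1021 EC.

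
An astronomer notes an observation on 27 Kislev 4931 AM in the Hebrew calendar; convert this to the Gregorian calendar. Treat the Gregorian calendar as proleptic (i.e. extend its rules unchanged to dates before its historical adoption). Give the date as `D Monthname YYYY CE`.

Julian Day Number of the source date = 2148741.
Converting JDN 2148741 to the Gregorian calendar gives 14 December 1170 CE.

14 December 1170 CE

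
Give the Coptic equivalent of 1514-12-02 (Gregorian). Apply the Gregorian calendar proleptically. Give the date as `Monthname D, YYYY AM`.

Julian Day Number of the source date = 2274372.
Converting JDN 2274372 to the Coptic calendar gives 26 Hathor 1231 AM.

Hathor 26, 1231 AM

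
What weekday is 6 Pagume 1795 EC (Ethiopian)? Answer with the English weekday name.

In the Gregorian calendar this is 10 September 1803 (JDN 2379844).
JDN 2379844 mod 7 = 5, and JDN 0 was a Monday, so this is a Saturday.

Saturday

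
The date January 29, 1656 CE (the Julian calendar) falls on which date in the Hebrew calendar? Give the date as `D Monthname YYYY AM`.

13 Shevat 5416 AM

The source date corresponds to 8 February 1656 in the Gregorian calendar (JDN 2325940).
That day falls on 13 Shevat 5416 AM in the Hebrew calendar.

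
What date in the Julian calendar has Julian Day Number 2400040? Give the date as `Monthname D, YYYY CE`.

December 14, 1858 CE

JDN 2400040 is 26 December 1858 in the Gregorian calendar.
In the Julian calendar that day is December 14, 1858 CE.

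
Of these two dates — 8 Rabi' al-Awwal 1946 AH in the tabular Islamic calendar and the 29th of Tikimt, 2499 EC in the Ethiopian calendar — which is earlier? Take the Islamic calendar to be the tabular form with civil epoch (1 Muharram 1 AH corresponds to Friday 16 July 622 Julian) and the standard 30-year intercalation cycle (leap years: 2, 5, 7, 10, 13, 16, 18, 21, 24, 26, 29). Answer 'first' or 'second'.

The two dates have Julian Day Numbers 2637749 and 2636673 respectively.
Since 2636673 < 2637749, the second date comes first.

second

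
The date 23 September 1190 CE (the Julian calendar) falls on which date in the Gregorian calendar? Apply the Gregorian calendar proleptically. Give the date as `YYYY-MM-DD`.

1190-09-30

The Julian–Gregorian offset here is 7 days (Julian trailing).
23 September 1190 Julian + 7 days → 30 September 1190 Gregorian.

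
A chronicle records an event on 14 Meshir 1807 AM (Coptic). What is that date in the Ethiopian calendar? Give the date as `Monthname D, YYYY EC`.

Both dates share Julian Day Number 2484834; in the Ethiopian calendar that is 14 Yekatit 2083 EC.

Yekatit 14, 2083 EC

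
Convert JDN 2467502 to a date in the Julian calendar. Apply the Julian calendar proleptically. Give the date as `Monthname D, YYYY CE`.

The Gregorian equivalent of JDN 2467502 is 9 September 2043.
In the Julian calendar that day is August 27, 2043 CE.

August 27, 2043 CE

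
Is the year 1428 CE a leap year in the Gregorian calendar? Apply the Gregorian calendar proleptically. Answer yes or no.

yes

1428 is divisible by 4 and not by 100, so it is a leap year.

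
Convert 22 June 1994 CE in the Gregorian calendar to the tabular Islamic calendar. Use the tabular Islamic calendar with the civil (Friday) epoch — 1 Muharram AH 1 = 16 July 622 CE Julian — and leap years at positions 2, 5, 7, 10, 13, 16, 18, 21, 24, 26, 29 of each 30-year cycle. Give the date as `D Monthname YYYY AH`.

Julian Day Number of the source date = 2449526.
Converting JDN 2449526 to the tabular Islamic calendar gives 13 Muharram 1415 AH.

13 Muharram 1415 AH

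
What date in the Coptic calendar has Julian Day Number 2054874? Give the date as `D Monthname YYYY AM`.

JDN 2054874 is 14 December 913 in the proleptic Gregorian calendar.
In the Coptic calendar that day is 13 Koiak 630 AM.

13 Koiak 630 AM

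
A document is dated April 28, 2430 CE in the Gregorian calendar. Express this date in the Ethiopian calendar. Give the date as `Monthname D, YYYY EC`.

Both dates share Julian Day Number 2608717; in the Ethiopian calendar that is 17 Miyazya 2422 EC.

Miyazya 17, 2422 EC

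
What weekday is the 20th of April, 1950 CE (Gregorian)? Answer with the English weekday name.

Since JDN mod 7 = 3 (0 = Monday), the day is Thursday.

Thursday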